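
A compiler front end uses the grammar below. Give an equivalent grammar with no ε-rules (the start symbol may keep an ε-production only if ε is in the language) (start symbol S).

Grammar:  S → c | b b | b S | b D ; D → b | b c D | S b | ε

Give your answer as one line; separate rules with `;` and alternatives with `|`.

S → c | b b | b S | b D | b; D → b | b c D | b c | S b

The nullable symbols are {D}.
ε ∉ L(G), so no ε-production is kept.
Add the nullable-subset variants: S → b D gives b D | b. D → b c D gives b c D | b c.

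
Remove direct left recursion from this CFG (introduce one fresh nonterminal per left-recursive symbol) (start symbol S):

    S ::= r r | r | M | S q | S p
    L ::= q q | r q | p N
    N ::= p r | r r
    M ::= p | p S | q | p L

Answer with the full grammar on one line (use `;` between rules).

S ::= r r S' | r S' | M S'; L ::= q q | r q | p N; N ::= p r | r r; M ::= p | p S | q | p L; S' ::= q S' | p S' | eps

Directly left-recursive nonterminal: S.
For S: α = {q, p}, β = {r r, r, M}. Rewrite as S → β S' and S' → α S' | ε.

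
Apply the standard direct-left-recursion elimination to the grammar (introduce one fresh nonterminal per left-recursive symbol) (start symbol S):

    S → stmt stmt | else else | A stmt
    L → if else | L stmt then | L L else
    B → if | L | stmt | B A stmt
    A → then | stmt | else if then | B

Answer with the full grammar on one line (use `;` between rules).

Left recursion appears on L, B.
For L: α = {stmt then, L else}, β = {if else}. Rewrite as L → β L' and L' → α L' | ε.
For B: α = {A stmt}, β = {if, L, stmt}. Rewrite as B → β B' and B' → α B' | ε.

S → stmt stmt | else else | A stmt; L → if else L'; B → if B' | L B' | stmt B'; A → then | stmt | else if then | B; L' → stmt then L' | L else L' | ε; B' → A stmt B' | ε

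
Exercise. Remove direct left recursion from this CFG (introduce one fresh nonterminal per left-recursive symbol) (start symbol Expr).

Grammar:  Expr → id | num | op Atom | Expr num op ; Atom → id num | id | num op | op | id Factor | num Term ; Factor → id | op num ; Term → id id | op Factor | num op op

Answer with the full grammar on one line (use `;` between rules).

Left recursion appears on Expr.
For Expr: α = {num op}, β = {id, num, op Atom}. Rewrite as Expr → β Expr1 and Expr1 → α Expr1 | ε.

Expr → id Expr1 | num Expr1 | op Atom Expr1; Atom → id num | id | num op | op | id Factor | num Term; Factor → id | op num; Term → id id | op Factor | num op op; Expr1 → num op Expr1 | ε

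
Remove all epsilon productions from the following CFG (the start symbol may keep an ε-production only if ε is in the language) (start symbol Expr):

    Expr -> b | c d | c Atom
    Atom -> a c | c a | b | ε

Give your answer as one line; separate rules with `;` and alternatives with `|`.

Nullable nonterminals: {Atom}.
ε ∉ L(G), so no ε-production is kept.
Expand every rule over subsets of its nullable positions: Expr → c Atom gives c Atom | c.

Expr -> b | c d | c Atom | c; Atom -> a c | c a | b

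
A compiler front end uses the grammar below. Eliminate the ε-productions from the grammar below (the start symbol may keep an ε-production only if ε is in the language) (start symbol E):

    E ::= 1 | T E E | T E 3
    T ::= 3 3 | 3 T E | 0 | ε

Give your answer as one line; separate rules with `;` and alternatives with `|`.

E ::= 1 | T E E | E E | T E 3 | E 3; T ::= 3 3 | 3 T E | 3 E | 0

Nullable nonterminals: {T}.
ε ∉ L(G), so no ε-production is kept.
Expand every rule over subsets of its nullable positions: E → T E E gives T E E | E E. E → T E 3 gives T E 3 | E 3. T → 3 T E gives 3 T E | 3 E.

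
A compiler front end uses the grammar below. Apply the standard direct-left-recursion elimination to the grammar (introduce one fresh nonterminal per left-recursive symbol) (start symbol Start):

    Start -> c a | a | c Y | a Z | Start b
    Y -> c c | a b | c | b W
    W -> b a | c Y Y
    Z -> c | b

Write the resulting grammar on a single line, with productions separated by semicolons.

Start is directly left-recursive.
For Start: α = {b}, β = {c a, a, c Y, a Z}. Rewrite as Start → β Start1 and Start1 → α Start1 | ε.

Start -> c a Start1 | a Start1 | c Y Start1 | a Z Start1; Y -> c c | a b | c | b W; W -> b a | c Y Y; Z -> c | b; Start1 -> b Start1 | eps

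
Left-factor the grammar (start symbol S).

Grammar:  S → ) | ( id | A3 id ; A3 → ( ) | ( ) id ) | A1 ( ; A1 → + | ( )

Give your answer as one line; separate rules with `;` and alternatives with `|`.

A3 has alternatives sharing prefix '( )': factor to A3 → ( ) A3' with A3' → ε | id ).

S → ) | ( id | A3 id; A3 → A1 ( | ( ) A3'; A1 → + | ( ); A3' → ε | id )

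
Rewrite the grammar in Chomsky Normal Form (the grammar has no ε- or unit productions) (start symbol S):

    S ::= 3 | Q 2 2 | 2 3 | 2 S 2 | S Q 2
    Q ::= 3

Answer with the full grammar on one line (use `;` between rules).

S ::= 3 | Q Y1 | X1 X2 | X1 Y2 | S Y3; Q ::= 3; X1 ::= 2; X2 ::= 3; Y1 ::= X1 X1; Y2 ::= S X1; Y3 ::= Q X1

Introduce a nonterminal for each terminal appearing in a rule of length ≥ 2: X1 → 2, X2 → 3.
Binarize each right-hand side of length ≥ 3 by chaining fresh nonterminals (Y1, Y2, …): affected rules were S → Q X1 X1; S → X1 S X1; S → S Q X1.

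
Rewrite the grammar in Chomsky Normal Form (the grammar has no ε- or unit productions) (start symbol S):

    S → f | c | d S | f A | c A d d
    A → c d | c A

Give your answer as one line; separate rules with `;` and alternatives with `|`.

S → f | c | X1 S | X2 A | X3 Y1; A → X3 X1 | X3 A; X1 → d; X2 → f; X3 → c; Y1 → A Y2; Y2 → X1 X1

Introduce a nonterminal for each terminal appearing in a rule of length ≥ 2: X1 → d, X2 → f, X3 → c.
Binarize each right-hand side of length ≥ 3 by chaining fresh nonterminals (Y1, Y2, …): affected rules were S → X3 A X1 X1.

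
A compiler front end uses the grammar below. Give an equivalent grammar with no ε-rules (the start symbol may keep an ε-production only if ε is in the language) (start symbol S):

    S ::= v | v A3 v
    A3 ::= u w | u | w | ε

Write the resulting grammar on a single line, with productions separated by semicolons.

S ::= v | v A3 v | v v; A3 ::= u w | u | w

Nullable nonterminals: {A3}.
ε ∉ L(G), so no ε-production is kept.
Expand every rule over subsets of its nullable positions: S → v A3 v gives v A3 v | v v.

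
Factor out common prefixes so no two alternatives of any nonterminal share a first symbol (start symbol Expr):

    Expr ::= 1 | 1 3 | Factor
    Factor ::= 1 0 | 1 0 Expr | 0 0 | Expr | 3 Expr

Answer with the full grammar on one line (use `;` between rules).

Expr ::= Factor | 1 Expr1; Factor ::= 0 0 | Expr | 3 Expr | 1 0 Factor1; Expr1 ::= ε | 3; Factor1 ::= ε | Expr

Expr has alternatives sharing prefix '1': factor to Expr → 1 Expr1 with Expr1 → ε | 3.
Factor has alternatives sharing prefix '1 0': factor to Factor → 1 0 Factor1 with Factor1 → ε | Expr.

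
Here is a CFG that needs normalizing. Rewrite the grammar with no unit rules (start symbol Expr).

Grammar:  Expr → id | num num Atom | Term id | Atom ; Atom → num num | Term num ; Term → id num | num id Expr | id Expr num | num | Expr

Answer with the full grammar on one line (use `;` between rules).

Unit pairs: Expr ⇒* {Atom}; Term ⇒* {Atom, Expr}.
Replace each nonterminal's rules with the union of the non-unit rules of every nonterminal it unit-derives.

Expr → num num | Term num | id | num num Atom | Term id; Atom → num num | Term num; Term → id num | num id Expr | id Expr num | num | num num | Term num | id | num num Atom | Term id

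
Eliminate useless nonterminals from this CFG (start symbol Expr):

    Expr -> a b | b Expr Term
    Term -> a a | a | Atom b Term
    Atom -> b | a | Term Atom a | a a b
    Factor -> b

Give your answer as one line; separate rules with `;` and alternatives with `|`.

Generating nonterminals: {Atom, Expr, Factor, Term}.
Reachable from Expr after that: {Atom, Expr, Term}.
Removed useless symbols: {Factor} and every production mentioning them.

Expr -> a b | b Expr Term; Term -> a a | a | Atom b Term; Atom -> b | a | Term Atom a | a a b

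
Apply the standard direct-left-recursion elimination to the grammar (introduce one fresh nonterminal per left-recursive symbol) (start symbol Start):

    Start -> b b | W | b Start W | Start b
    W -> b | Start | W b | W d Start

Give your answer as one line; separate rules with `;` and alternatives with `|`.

Start -> b b Start1 | W Start1 | b Start W Start1; W -> b W1 | Start W1; Start1 -> b Start1 | ε; W1 -> b W1 | d Start W1 | ε

Start, W are directly left-recursive.
For Start: α = {b}, β = {b b, W, b Start W}. Rewrite as Start → β Start1 and Start1 → α Start1 | ε.
For W: α = {b, d Start}, β = {b, Start}. Rewrite as W → β W1 and W1 → α W1 | ε.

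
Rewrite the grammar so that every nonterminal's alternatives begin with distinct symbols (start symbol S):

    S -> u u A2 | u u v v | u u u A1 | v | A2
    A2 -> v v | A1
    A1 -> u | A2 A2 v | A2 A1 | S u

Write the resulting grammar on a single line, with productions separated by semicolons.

S has alternatives sharing prefix 'u u': factor to S → u u S' with S' → A2 | v v | u A1.
A1 has alternatives sharing prefix 'A2': factor to A1 → A2 A1' with A1' → A2 v | A1.

S -> v | A2 | u u S'; A2 -> v v | A1; A1 -> u | S u | A2 A1'; S' -> A2 | v v | u A1; A1' -> A2 v | A1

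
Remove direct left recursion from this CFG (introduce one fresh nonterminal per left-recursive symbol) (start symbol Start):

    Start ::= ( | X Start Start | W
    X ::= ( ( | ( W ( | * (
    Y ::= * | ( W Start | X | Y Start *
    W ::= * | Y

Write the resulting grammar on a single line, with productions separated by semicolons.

Directly left-recursive nonterminal: Y.
For Y: α = {Start *}, β = {*, ( W Start, X}. Rewrite as Y → β Y1 and Y1 → α Y1 | ε.

Start ::= ( | X Start Start | W; X ::= ( ( | ( W ( | * (; Y ::= * Y1 | ( W Start Y1 | X Y1; W ::= * | Y; Y1 ::= Start * Y1 | ε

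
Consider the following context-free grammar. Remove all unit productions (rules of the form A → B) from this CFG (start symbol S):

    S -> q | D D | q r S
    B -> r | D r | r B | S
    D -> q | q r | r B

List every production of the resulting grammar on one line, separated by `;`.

S -> q | D D | q r S; B -> r | D r | r B | q | D D | q r S; D -> q | q r | r B

Unit pairs: B ⇒* {S}.
For every A with A ⇒* B via unit rules, add B's non-unit alternatives to A; then delete every rule of the form X → Y.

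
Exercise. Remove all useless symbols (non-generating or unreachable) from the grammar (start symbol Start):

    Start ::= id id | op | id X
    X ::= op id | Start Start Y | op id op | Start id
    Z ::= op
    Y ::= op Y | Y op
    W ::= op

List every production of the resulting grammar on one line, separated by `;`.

Start ::= id id | op | id X; X ::= op id | op id op | Start id

Generating nonterminals: {Start, W, X, Z}.
Reachable from Start after that: {Start, X}.
Removed useless symbols: {W, Y, Z} and every production mentioning them.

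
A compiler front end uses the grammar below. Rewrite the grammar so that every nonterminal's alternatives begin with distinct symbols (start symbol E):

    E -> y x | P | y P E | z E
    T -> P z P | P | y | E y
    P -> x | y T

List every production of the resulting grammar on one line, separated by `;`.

E -> P | z E | y E'; T -> y | E y | P T'; P -> x | y T; E' -> x | P E; T' -> z P | epsilon

E has alternatives sharing prefix 'y': factor to E → y E' with E' → x | P E.
T has alternatives sharing prefix 'P': factor to T → P T' with T' → z P | ε.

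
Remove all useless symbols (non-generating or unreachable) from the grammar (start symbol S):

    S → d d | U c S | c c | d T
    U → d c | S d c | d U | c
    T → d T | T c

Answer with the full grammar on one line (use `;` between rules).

S → d d | U c S | c c; U → d c | S d c | d U | c

Generating nonterminals: {S, U}.
Reachable from S after that: {S, U}.
Removed useless symbols: {T} and every production mentioning them.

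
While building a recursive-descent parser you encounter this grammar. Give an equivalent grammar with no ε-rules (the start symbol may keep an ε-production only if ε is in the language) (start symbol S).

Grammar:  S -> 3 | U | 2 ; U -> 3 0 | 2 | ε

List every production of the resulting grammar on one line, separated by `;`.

Nullable nonterminals: {S, U}.
ε ∈ L(G) since S is nullable, so keep S → ε.

S -> 3 | U | 2 | ε; U -> 3 0 | 2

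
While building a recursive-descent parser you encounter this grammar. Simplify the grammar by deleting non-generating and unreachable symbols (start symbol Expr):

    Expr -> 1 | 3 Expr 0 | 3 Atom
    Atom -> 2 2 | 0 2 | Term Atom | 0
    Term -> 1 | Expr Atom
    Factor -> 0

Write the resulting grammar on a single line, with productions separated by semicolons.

Generating nonterminals: {Atom, Expr, Factor, Term}.
Reachable from Expr after that: {Atom, Expr, Term}.
Removed useless symbols: {Factor} and every production mentioning them.

Expr -> 1 | 3 Expr 0 | 3 Atom; Atom -> 2 2 | 0 2 | Term Atom | 0; Term -> 1 | Expr Atom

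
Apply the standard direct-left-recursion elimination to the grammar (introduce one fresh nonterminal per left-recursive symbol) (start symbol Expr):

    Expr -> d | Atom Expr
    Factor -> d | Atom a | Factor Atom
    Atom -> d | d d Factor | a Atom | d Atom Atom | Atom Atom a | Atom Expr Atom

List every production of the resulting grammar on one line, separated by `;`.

Left recursion appears on Factor, Atom.
For Factor: α = {Atom}, β = {d, Atom a}. Rewrite as Factor → β Factor1 and Factor1 → α Factor1 | ε.
For Atom: α = {Atom a, Expr Atom}, β = {d, d d Factor, a Atom, d Atom Atom}. Rewrite as Atom → β Atom1 and Atom1 → α Atom1 | ε.

Expr -> d | Atom Expr; Factor -> d Factor1 | Atom a Factor1; Atom -> d Atom1 | d d Factor Atom1 | a Atom Atom1 | d Atom Atom Atom1; Factor1 -> Atom Factor1 | ε; Atom1 -> Atom a Atom1 | Expr Atom Atom1 | ε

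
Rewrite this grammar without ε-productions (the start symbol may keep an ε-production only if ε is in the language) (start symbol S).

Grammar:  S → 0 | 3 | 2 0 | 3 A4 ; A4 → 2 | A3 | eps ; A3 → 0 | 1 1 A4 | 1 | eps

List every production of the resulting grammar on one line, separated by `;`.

S → 0 | 3 | 2 0 | 3 A4; A4 → 2 | A3; A3 → 0 | 1 1 A4 | 1 1 | 1

Nullable set = {A3, A4}.
ε ∉ L(G), so no ε-production is kept.
Add the nullable-subset variants: A3 → 1 1 A4 gives 1 1 A4 | 1 1.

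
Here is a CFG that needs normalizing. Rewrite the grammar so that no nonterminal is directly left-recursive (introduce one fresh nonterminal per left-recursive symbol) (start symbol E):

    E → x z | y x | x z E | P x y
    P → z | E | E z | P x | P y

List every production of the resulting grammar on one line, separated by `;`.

Directly left-recursive nonterminal: P.
For P: α = {x, y}, β = {z, E, E z}. Rewrite as P → β P' and P' → α P' | ε.

E → x z | y x | x z E | P x y; P → z P' | E P' | E z P'; P' → x P' | y P' | ε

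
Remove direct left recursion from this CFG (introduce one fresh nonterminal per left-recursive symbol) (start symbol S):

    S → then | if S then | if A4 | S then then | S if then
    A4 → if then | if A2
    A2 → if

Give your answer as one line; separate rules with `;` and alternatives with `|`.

Left recursion appears on S.
For S: α = {then then, if then}, β = {then, if S then, if A4}. Rewrite as S → β S' and S' → α S' | ε.

S → then S' | if S then S' | if A4 S'; A4 → if then | if A2; A2 → if; S' → then then S' | if then S' | epsilon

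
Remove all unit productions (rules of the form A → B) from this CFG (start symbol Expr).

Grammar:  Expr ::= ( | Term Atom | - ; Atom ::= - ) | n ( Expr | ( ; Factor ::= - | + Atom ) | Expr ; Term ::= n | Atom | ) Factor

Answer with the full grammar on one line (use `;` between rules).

Expr ::= ( | Term Atom | -; Atom ::= - ) | n ( Expr | (; Factor ::= - | + Atom ) | ( | Term Atom; Term ::= n | ) Factor | - ) | n ( Expr | (

Unit pairs: Factor ⇒* {Expr}; Term ⇒* {Atom}.
For every A with A ⇒* B via unit rules, add B's non-unit alternatives to A; then delete every rule of the form X → Y.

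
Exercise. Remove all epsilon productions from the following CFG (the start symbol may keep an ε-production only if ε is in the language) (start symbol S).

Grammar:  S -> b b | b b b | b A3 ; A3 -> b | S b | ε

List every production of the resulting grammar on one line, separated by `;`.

S -> b b | b b b | b A3 | b; A3 -> b | S b

Nullable nonterminals: {A3}.
ε ∉ L(G), so no ε-production is kept.
Add the nullable-subset variants: S → b A3 gives b A3 | b.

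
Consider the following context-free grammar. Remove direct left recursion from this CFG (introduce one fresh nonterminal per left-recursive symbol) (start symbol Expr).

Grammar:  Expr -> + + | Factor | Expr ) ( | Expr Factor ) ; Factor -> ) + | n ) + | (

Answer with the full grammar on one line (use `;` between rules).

Left recursion appears on Expr.
For Expr: α = {) (, Factor )}, β = {+ +, Factor}. Rewrite as Expr → β Expr1 and Expr1 → α Expr1 | ε.

Expr -> + + Expr1 | Factor Expr1; Factor -> ) + | n ) + | (; Expr1 -> ) ( Expr1 | Factor ) Expr1 | ε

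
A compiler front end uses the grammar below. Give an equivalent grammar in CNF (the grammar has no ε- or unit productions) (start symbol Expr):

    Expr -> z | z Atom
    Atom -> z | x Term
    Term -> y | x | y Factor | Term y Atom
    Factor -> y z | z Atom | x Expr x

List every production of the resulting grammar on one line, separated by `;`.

Introduce a nonterminal for each terminal appearing in a rule of length ≥ 2: X1 → z, X2 → x, X3 → y.
Binarize each right-hand side of length ≥ 3 by chaining fresh nonterminals (Y1, Y2, …): affected rules were Term → Term X3 Atom; Factor → X2 Expr X2.

Expr -> z | X1 Atom; Atom -> z | X2 Term; Term -> y | x | X3 Factor | Term Y1; Factor -> X3 X1 | X1 Atom | X2 Y2; X1 -> z; X2 -> x; X3 -> y; Y1 -> X3 Atom; Y2 -> Expr X2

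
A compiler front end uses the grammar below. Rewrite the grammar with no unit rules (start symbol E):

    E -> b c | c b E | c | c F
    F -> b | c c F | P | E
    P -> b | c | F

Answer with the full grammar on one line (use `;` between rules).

E -> b c | c b E | c | c F; F -> b c | c b E | c | c F | b | c c F; P -> b c | c b E | c | c F | b | c c F

Unit pairs: F ⇒* {E, P}; P ⇒* {E, F}.
Replace each nonterminal's rules with the union of the non-unit rules of every nonterminal it unit-derives.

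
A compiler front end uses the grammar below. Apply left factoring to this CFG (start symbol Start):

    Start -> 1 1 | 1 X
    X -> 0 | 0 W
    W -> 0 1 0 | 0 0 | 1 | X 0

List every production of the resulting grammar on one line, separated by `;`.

Start has alternatives sharing prefix '1': factor to Start → 1 Start1 with Start1 → 1 | X.
X has alternatives sharing prefix '0': factor to X → 0 X1 with X1 → ε | W.
W has alternatives sharing prefix '0': factor to W → 0 W1 with W1 → 1 0 | 0.

Start -> 1 Start1; X -> 0 X1; W -> 1 | X 0 | 0 W1; Start1 -> 1 | X; X1 -> ε | W; W1 -> 1 0 | 0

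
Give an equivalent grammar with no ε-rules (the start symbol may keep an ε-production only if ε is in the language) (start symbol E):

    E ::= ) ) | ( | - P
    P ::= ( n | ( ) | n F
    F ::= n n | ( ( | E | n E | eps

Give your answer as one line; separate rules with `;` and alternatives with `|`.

The nullable symbols are {F}.
ε ∉ L(G), so no ε-production is kept.
Add the nullable-subset variants: P → n F gives n F | n.

E ::= ) ) | ( | - P; P ::= ( n | ( ) | n F | n; F ::= n n | ( ( | E | n E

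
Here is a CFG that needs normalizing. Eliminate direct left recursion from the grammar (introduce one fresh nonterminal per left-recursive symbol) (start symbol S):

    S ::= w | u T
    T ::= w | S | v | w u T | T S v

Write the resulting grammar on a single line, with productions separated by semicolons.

Left recursion appears on T.
For T: α = {S v}, β = {w, S, v, w u T}. Rewrite as T → β T' and T' → α T' | ε.

S ::= w | u T; T ::= w T' | S T' | v T' | w u T T'; T' ::= S v T' | ε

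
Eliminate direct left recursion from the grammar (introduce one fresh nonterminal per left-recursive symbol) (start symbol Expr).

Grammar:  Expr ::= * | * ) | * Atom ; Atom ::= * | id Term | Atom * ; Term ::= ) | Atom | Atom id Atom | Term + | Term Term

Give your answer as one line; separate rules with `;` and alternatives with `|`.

Directly left-recursive nonterminals: Atom, Term.
For Atom: α = {*}, β = {*, id Term}. Rewrite as Atom → β Atom1 and Atom1 → α Atom1 | ε.
For Term: α = {+, Term}, β = {), Atom, Atom id Atom}. Rewrite as Term → β Term1 and Term1 → α Term1 | ε.

Expr ::= * | * ) | * Atom; Atom ::= * Atom1 | id Term Atom1; Term ::= ) Term1 | Atom Term1 | Atom id Atom Term1; Atom1 ::= * Atom1 | ε; Term1 ::= + Term1 | Term Term1 | ε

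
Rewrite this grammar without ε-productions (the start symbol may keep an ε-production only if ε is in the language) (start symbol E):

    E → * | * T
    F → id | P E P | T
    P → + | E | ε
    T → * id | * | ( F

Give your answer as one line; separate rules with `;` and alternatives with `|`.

E → * | * T; F → id | P E P | P E | E P | E | T; P → + | E; T → * id | * | ( F

Nullable set = {P}.
ε ∉ L(G), so no ε-production is kept.
Expand every rule over subsets of its nullable positions: F → P E P gives P E P | P E | E P | E.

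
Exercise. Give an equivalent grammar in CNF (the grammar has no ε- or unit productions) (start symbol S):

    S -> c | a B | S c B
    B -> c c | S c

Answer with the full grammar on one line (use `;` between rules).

S -> c | X1 B | S Y1; B -> X2 X2 | S X2; X1 -> a; X2 -> c; Y1 -> X2 B

Introduce a nonterminal for each terminal appearing in a rule of length ≥ 2: X1 → a, X2 → c.
Binarize each right-hand side of length ≥ 3 by chaining fresh nonterminals (Y1, Y2, …): affected rules were S → S X2 B.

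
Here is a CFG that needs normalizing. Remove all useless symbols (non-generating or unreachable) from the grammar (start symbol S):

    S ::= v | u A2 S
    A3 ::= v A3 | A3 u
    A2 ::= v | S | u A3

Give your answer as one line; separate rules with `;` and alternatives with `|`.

Generating nonterminals: {A2, S}.
Reachable from S after that: {A2, S}.
Removed useless symbols: {A3} and every production mentioning them.

S ::= v | u A2 S; A2 ::= v | S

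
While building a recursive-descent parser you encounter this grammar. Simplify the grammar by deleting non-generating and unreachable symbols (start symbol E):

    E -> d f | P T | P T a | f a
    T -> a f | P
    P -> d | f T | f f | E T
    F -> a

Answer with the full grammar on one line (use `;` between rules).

Generating nonterminals: {E, F, P, T}.
Reachable from E after that: {E, P, T}.
Removed useless symbols: {F} and every production mentioning them.

E -> d f | P T | P T a | f a; T -> a f | P; P -> d | f T | f f | E T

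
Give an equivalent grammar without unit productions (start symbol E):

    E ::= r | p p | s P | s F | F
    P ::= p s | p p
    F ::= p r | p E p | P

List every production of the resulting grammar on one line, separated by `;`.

E ::= r | p p | s P | s F | p r | p E p | p s; P ::= p s | p p; F ::= p r | p E p | p s | p p

Unit pairs: E ⇒* {F, P}; F ⇒* {P}.
For each unit pair (A, B), copy every non-unit production of B to A, then drop all unit productions.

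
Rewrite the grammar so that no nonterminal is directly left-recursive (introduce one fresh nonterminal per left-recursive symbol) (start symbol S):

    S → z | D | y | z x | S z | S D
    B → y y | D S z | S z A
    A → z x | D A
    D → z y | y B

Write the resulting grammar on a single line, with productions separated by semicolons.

Directly left-recursive nonterminal: S.
For S: α = {z, D}, β = {z, D, y, z x}. Rewrite as S → β S' and S' → α S' | ε.

S → z S' | D S' | y S' | z x S'; B → y y | D S z | S z A; A → z x | D A; D → z y | y B; S' → z S' | D S' | ε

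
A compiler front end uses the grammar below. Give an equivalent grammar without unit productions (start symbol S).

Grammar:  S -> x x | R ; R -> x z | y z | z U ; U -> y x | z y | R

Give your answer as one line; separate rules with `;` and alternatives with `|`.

Unit pairs: S ⇒* {R}; U ⇒* {R}.
Replace each nonterminal's rules with the union of the non-unit rules of every nonterminal it unit-derives.

S -> x x | x z | y z | z U; R -> x z | y z | z U; U -> y x | z y | x z | y z | z U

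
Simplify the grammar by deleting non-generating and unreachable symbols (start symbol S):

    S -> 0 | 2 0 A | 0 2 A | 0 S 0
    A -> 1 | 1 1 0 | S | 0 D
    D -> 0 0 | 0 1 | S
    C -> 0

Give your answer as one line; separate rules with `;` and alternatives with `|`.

S -> 0 | 2 0 A | 0 2 A | 0 S 0; A -> 1 | 1 1 0 | S | 0 D; D -> 0 0 | 0 1 | S

Generating nonterminals: {A, C, D, S}.
Reachable from S after that: {A, D, S}.
Removed useless symbols: {C} and every production mentioning them.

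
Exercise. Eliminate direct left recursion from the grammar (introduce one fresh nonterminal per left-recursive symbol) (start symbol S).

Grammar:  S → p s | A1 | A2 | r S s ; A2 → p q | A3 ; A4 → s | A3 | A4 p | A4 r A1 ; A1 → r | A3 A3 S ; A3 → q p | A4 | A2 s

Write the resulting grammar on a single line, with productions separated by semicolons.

S → p s | A1 | A2 | r S s; A2 → p q | A3; A4 → s A4' | A3 A4'; A1 → r | A3 A3 S; A3 → q p | A4 | A2 s; A4' → p A4' | r A1 A4' | ε

Directly left-recursive nonterminal: A4.
For A4: α = {p, r A1}, β = {s, A3}. Rewrite as A4 → β A4' and A4' → α A4' | ε.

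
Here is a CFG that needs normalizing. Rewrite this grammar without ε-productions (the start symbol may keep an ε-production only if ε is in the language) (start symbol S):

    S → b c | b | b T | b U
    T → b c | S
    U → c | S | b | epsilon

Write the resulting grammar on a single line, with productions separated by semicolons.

S → b c | b | b T | b U; T → b c | S; U → c | S | b

Nullable set = {U}.
ε ∉ L(G), so no ε-production is kept.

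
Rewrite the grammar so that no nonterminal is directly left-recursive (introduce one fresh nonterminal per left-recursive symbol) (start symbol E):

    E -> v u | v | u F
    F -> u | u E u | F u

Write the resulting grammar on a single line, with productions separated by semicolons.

E -> v u | v | u F; F -> u F' | u E u F'; F' -> u F' | ε

Left recursion appears on F.
For F: α = {u}, β = {u, u E u}. Rewrite as F → β F' and F' → α F' | ε.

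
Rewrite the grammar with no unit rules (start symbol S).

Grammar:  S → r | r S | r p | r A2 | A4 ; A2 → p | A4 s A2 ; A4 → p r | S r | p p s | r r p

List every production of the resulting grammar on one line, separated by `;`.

S → p r | S r | p p s | r r p | r | r S | r p | r A2; A2 → p | A4 s A2; A4 → p r | S r | p p s | r r p

Unit pairs: S ⇒* {A4}.
For each unit pair (A, B), copy every non-unit production of B to A, then drop all unit productions.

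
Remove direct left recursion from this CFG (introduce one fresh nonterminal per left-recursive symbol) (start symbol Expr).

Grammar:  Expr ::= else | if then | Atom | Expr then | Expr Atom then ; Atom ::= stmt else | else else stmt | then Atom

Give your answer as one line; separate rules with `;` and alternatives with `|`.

Expr ::= else Expr1 | if then Expr1 | Atom Expr1; Atom ::= stmt else | else else stmt | then Atom; Expr1 ::= then Expr1 | Atom then Expr1 | ε

Expr is directly left-recursive.
For Expr: α = {then, Atom then}, β = {else, if then, Atom}. Rewrite as Expr → β Expr1 and Expr1 → α Expr1 | ε.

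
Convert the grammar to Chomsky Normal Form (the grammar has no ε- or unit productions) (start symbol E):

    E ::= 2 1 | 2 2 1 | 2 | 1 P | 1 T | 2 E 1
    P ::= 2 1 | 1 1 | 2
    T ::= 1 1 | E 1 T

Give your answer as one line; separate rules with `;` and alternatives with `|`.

Introduce a nonterminal for each terminal appearing in a rule of length ≥ 2: X1 → 2, X2 → 1.
Binarize each right-hand side of length ≥ 3 by chaining fresh nonterminals (Y1, Y2, …): affected rules were E → X1 X1 X2; E → X1 E X2; T → E X2 T.

E ::= X1 X2 | X1 Y1 | 2 | X2 P | X2 T | X1 Y2; P ::= X1 X2 | X2 X2 | 2; T ::= X2 X2 | E Y3; X1 ::= 2; X2 ::= 1; Y1 ::= X1 X2; Y2 ::= E X2; Y3 ::= X2 T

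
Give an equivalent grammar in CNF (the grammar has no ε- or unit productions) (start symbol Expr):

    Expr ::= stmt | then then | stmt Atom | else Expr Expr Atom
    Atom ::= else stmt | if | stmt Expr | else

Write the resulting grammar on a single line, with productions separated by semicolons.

Expr ::= stmt | X1 X1 | X2 Atom | X3 Y1; Atom ::= X3 X2 | if | X2 Expr | else; X1 ::= then; X2 ::= stmt; X3 ::= else; Y1 ::= Expr Y2; Y2 ::= Expr Atom

Introduce a nonterminal for each terminal appearing in a rule of length ≥ 2: X1 → then, X2 → stmt, X3 → else.
Binarize each right-hand side of length ≥ 3 by chaining fresh nonterminals (Y1, Y2, …): affected rules were Expr → X3 Expr Expr Atom.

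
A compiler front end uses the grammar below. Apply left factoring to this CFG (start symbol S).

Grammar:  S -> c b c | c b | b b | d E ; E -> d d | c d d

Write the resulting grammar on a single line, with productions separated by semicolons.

S -> b b | d E | c b S'; E -> d d | c d d; S' -> c | ε

S has alternatives sharing prefix 'c b': factor to S → c b S' with S' → c | ε.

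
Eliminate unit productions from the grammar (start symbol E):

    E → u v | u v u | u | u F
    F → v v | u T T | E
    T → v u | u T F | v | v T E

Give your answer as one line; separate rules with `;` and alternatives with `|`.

E → u v | u v u | u | u F; F → u v | u v u | u | u F | v v | u T T; T → v u | u T F | v | v T E

Unit pairs: F ⇒* {E}.
For every A with A ⇒* B via unit rules, add B's non-unit alternatives to A; then delete every rule of the form X → Y.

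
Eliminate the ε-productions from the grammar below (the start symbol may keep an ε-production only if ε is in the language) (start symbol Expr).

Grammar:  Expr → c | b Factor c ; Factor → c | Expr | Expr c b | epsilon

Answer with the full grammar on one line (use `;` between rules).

The nullable symbols are {Factor}.
ε ∉ L(G), so no ε-production is kept.
Expand every rule over subsets of its nullable positions: Expr → b Factor c gives b Factor c | b c.

Expr → c | b Factor c | b c; Factor → c | Expr | Expr c b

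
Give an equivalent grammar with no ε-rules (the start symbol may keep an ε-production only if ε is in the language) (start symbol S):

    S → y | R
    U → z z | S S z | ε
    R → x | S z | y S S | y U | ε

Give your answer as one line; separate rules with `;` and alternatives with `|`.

S → y | R | ε; U → z z | S S z | S z | z; R → x | S z | z | y S S | y S | y | y U

The nullable symbols are {R, S, U}.
ε ∈ L(G) since S is nullable, so keep S → ε.
Expand every rule over subsets of its nullable positions: U → S S z gives S S z | S z | z. R → S z gives S z | z. R → y S S gives y S S | y S | y.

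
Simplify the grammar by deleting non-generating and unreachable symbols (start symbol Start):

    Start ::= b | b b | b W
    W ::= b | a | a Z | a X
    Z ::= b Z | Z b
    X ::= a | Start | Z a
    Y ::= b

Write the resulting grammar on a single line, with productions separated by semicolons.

Generating nonterminals: {Start, W, X, Y}.
Reachable from Start after that: {Start, W, X}.
Removed useless symbols: {Y, Z} and every production mentioning them.

Start ::= b | b b | b W; W ::= b | a | a X; X ::= a | Start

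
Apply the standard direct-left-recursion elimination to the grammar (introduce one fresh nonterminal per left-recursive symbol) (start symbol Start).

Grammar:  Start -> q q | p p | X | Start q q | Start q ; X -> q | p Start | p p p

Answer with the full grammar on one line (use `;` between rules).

Left recursion appears on Start.
For Start: α = {q q, q}, β = {q q, p p, X}. Rewrite as Start → β Start1 and Start1 → α Start1 | ε.

Start -> q q Start1 | p p Start1 | X Start1; X -> q | p Start | p p p; Start1 -> q q Start1 | q Start1 | eps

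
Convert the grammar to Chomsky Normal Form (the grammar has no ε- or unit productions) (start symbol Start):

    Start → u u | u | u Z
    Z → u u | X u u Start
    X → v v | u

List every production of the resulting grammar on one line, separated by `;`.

Start → X1 X1 | u | X1 Z; Z → X1 X1 | X Y1; X → X2 X2 | u; X1 → u; X2 → v; Y1 → X1 Y2; Y2 → X1 Start

Introduce a nonterminal for each terminal appearing in a rule of length ≥ 2: X1 → u, X2 → v.
Binarize each right-hand side of length ≥ 3 by chaining fresh nonterminals (Y1, Y2, …): affected rules were Z → X X1 X1 Start.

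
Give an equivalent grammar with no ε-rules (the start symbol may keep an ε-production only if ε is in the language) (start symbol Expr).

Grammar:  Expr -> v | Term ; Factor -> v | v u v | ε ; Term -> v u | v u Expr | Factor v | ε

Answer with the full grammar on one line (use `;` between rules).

The nullable symbols are {Expr, Factor, Term}.
ε ∈ L(G) since Expr is nullable, so keep Expr → ε.
Expand every rule over subsets of its nullable positions: Term → Factor v gives Factor v | v.

Expr -> v | Term | ε; Factor -> v | v u v; Term -> v u | v u Expr | Factor v | v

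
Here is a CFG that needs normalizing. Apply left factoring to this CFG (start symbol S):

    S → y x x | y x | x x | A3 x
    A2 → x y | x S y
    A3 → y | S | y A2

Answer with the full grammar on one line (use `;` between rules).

S → x x | A3 x | y x S'; A2 → x A2'; A3 → S | y A3'; S' → x | ε; A2' → y | S y; A3' → ε | A2

S has alternatives sharing prefix 'y x': factor to S → y x S' with S' → x | ε.
A2 has alternatives sharing prefix 'x': factor to A2 → x A2' with A2' → y | S y.
A3 has alternatives sharing prefix 'y': factor to A3 → y A3' with A3' → ε | A2.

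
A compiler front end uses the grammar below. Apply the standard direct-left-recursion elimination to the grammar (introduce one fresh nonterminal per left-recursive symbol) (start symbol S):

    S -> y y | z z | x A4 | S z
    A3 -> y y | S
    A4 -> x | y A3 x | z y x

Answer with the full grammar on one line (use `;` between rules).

S -> y y S' | z z S' | x A4 S'; A3 -> y y | S; A4 -> x | y A3 x | z y x; S' -> z S' | epsilon

Directly left-recursive nonterminal: S.
For S: α = {z}, β = {y y, z z, x A4}. Rewrite as S → β S' and S' → α S' | ε.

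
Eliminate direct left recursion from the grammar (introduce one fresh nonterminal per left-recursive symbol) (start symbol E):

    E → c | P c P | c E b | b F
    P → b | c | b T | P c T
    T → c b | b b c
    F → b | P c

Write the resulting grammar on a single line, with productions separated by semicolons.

Left recursion appears on P.
For P: α = {c T}, β = {b, c, b T}. Rewrite as P → β P' and P' → α P' | ε.

E → c | P c P | c E b | b F; P → b P' | c P' | b T P'; T → c b | b b c; F → b | P c; P' → c T P' | eps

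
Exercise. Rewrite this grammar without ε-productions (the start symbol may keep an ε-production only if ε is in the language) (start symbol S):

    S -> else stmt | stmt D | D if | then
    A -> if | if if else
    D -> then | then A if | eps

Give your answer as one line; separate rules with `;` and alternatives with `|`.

Nullable nonterminals: {D}.
ε ∉ L(G), so no ε-production is kept.
For each production, add variants omitting each subset of nullable occurrences: S → stmt D gives stmt D | stmt. S → D if gives D if | if.

S -> else stmt | stmt D | stmt | D if | if | then; A -> if | if if else; D -> then | then A if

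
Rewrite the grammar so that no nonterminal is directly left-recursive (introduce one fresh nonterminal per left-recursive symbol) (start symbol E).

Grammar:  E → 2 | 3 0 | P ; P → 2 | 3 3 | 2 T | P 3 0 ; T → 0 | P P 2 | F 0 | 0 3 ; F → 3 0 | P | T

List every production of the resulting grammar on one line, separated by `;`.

Left recursion appears on P.
For P: α = {3 0}, β = {2, 3 3, 2 T}. Rewrite as P → β P' and P' → α P' | ε.

E → 2 | 3 0 | P; P → 2 P' | 3 3 P' | 2 T P'; T → 0 | P P 2 | F 0 | 0 3; F → 3 0 | P | T; P' → 3 0 P' | epsilon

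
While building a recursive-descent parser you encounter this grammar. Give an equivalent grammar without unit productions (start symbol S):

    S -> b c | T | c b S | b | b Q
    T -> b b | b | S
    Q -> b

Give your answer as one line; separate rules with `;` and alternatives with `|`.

S -> b c | c b S | b | b Q | b b; T -> b c | c b S | b | b Q | b b; Q -> b

Unit pairs: S ⇒* {T}; T ⇒* {S}.
For each unit pair (A, B), copy every non-unit production of B to A, then drop all unit productions.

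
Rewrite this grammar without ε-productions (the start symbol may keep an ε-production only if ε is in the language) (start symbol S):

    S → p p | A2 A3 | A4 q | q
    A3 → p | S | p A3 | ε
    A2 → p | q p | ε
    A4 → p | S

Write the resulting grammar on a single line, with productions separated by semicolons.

The nullable symbols are {A2, A3, A4, S}.
ε ∈ L(G) since S is nullable, so keep S → ε.
Add the nullable-subset variants: S → A2 A3 gives A2 A3 | A2 | A3. S → A4 q gives A4 q | q.

S → p p | A2 A3 | A2 | A3 | A4 q | q | ε; A3 → p | S | p A3; A2 → p | q p; A4 → p | S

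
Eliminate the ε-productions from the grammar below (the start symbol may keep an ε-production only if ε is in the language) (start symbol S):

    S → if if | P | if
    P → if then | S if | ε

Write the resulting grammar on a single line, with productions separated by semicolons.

S → if if | P | if | ε; P → if then | S if | if

Nullable nonterminals: {P, S}.
ε ∈ L(G) since S is nullable, so keep S → ε.
Add the nullable-subset variants: P → S if gives S if | if.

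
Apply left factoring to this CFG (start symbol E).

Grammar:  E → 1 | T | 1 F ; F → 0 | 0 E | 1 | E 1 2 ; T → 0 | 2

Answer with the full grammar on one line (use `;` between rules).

E → T | 1 E'; F → 1 | E 1 2 | 0 F'; T → 0 | 2; E' → ε | F; F' → ε | E

E has alternatives sharing prefix '1': factor to E → 1 E' with E' → ε | F.
F has alternatives sharing prefix '0': factor to F → 0 F' with F' → ε | E.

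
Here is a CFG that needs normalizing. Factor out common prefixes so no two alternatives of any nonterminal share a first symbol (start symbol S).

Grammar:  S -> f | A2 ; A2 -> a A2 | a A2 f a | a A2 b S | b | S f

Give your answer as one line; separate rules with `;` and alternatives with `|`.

S -> f | A2; A2 -> b | S f | a A2 A2'; A2' -> ε | f a | b S

A2 has alternatives sharing prefix 'a A2': factor to A2 → a A2 A2' with A2' → ε | f a | b S.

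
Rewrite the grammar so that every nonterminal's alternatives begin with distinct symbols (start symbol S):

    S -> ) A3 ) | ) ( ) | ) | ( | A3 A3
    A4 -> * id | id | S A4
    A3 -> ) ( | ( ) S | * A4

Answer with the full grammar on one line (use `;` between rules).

S has alternatives sharing prefix ')': factor to S → ) S' with S' → A3 ) | ( ) | ε.

S -> ( | A3 A3 | ) S'; A4 -> * id | id | S A4; A3 -> ) ( | ( ) S | * A4; S' -> A3 ) | ( ) | epsilon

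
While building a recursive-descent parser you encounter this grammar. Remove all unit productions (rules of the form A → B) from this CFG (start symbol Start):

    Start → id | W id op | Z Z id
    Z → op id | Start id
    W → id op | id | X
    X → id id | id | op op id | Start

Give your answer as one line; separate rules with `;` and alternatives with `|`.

Unit pairs: W ⇒* {Start, X}; X ⇒* {Start}.
For each unit pair (A, B), copy every non-unit production of B to A, then drop all unit productions.

Start → id | W id op | Z Z id; Z → op id | Start id; W → id | W id op | Z Z id | id id | op op id | id op; X → id | W id op | Z Z id | id id | op op id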